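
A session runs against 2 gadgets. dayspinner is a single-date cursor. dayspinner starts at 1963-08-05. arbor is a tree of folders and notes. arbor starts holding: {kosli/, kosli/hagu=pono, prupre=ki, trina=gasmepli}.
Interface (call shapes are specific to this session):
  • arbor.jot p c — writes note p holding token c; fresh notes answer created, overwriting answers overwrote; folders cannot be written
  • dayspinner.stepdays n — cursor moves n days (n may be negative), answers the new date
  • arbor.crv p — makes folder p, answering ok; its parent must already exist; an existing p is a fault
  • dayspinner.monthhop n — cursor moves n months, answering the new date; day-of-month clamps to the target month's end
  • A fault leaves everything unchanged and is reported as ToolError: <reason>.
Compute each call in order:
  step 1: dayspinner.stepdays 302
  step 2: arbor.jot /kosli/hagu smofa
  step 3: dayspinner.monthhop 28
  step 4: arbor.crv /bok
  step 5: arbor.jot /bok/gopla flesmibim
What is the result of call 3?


Answer: 1966-10-02

Derivation:
I try dayspinner.stepdays with n→302, and get 1964-06-02.
I use arbor.jot with p→/kosli/hagu, c→smofa: overwrote.
I try dayspinner.monthhop with n→28, yielding 1966-10-02.
I use arbor.crv with p→/bok, and observe ok.
I try arbor.jot with p→/bok/gopla, c→flesmibim, yielding created.


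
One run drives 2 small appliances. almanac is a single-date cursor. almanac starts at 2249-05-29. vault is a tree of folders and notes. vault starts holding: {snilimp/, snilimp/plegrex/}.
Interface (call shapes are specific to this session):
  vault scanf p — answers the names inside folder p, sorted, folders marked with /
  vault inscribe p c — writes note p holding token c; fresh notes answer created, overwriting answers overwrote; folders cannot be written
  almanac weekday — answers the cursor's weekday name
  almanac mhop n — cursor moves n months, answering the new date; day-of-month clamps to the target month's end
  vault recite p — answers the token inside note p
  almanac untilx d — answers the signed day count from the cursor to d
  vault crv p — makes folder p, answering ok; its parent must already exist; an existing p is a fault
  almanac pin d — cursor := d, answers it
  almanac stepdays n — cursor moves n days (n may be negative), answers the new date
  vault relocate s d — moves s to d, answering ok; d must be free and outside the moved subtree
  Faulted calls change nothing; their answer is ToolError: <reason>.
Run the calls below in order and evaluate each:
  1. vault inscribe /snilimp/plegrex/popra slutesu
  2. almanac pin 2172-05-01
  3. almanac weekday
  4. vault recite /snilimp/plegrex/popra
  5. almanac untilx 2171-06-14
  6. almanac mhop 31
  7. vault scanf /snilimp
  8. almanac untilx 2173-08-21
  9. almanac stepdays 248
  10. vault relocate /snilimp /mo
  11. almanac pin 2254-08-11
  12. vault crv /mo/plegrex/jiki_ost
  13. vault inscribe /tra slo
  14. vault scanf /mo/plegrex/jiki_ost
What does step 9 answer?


·→ vault inscribe(p: /snilimp/plegrex/popra, c: slutesu)
·← created
·→ almanac pin(d: 2172-05-01)
·← 2172-05-01
·→ almanac weekday()
·← Friday
·→ vault recite(p: /snilimp/plegrex/popra)
·← slutesu
·→ almanac untilx(d: 2171-06-14)
·← -322
·→ almanac mhop(n: 31)
·← 2174-12-01
·→ vault scanf(p: /snilimp)
·← [plegrex/]
·→ almanac untilx(d: 2173-08-21)
·← -467
·→ almanac stepdays(n: 248)
·← 2175-08-06
·→ vault relocate(s: /snilimp, d: /mo)
·← ok
·→ almanac pin(d: 2254-08-11)
·← 2254-08-11
·→ vault crv(p: /mo/plegrex/jiki_ost)
·← ok
·→ vault inscribe(p: /tra, c: slo)
·← created
·→ vault scanf(p: /mo/plegrex/jiki_ost)
·← []

Answer: 2175-08-06


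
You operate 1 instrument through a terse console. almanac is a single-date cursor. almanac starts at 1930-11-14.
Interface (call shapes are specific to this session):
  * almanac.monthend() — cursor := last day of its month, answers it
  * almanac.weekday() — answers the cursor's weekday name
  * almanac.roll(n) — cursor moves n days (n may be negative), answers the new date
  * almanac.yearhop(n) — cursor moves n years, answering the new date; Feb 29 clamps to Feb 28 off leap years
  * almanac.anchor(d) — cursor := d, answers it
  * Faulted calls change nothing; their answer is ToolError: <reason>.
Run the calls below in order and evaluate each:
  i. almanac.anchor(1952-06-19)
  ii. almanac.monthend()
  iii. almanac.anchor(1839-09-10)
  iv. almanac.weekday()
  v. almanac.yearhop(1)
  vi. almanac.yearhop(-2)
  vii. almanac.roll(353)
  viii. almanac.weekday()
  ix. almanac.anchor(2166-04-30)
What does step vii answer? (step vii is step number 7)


Answer: 1839-08-29

Derivation:
-- anchor(d→1952-06-19) == 1952-06-19
-- monthend() == 1952-06-30
-- anchor(d→1839-09-10) == 1839-09-10
-- weekday() == Tuesday
-- yearhop(n→1) == 1840-09-10
-- yearhop(n→-2) == 1838-09-10
-- roll(n→353) == 1839-08-29
-- weekday() == Thursday
-- anchor(d→2166-04-30) == 2166-04-30


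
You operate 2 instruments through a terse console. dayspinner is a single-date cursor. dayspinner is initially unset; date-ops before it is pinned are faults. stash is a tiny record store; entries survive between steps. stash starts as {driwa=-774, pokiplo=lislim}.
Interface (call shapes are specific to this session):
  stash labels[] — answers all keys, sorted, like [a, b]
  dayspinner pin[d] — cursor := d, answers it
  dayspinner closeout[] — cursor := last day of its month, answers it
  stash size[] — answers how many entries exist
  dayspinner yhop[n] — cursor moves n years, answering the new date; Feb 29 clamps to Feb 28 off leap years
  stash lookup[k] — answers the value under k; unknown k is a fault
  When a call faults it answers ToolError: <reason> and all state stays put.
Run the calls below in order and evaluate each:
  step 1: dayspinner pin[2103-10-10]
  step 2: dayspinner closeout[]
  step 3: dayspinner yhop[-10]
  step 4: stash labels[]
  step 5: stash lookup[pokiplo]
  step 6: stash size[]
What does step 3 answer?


Answer: 2093-10-31

Derivation:
>>> dayspinner pin d→2103-10-10
:: 2103-10-10
>>> dayspinner closeout
:: 2103-10-31
>>> dayspinner yhop n→-10
:: 2093-10-31
>>> stash labels
:: [driwa, pokiplo]
>>> stash lookup k→pokiplo
:: lislim
>>> stash size
:: 2


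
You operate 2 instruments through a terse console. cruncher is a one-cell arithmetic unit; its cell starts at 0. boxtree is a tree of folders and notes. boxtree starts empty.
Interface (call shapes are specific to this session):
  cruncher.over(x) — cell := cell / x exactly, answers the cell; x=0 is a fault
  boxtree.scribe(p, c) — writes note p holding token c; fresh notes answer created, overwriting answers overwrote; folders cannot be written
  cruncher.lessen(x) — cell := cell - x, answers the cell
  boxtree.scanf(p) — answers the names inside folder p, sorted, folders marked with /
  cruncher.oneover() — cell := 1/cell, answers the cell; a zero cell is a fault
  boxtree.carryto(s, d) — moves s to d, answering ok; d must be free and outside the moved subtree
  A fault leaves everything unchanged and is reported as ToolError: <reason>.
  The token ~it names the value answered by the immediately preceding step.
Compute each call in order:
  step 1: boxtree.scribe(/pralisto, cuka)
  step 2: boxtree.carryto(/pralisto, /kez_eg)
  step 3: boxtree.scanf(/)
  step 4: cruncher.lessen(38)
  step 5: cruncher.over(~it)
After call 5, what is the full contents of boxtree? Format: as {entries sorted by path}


;; scribe(p: /pralisto, c: cuka) -> created
;; carryto(s: /pralisto, d: /kez_eg) -> ok
;; scanf(p: /) -> [kez_eg]
;; lessen(x: 38) -> -38
;; over(x: ~it) -> 1

Answer: {kez_eg=cuka}


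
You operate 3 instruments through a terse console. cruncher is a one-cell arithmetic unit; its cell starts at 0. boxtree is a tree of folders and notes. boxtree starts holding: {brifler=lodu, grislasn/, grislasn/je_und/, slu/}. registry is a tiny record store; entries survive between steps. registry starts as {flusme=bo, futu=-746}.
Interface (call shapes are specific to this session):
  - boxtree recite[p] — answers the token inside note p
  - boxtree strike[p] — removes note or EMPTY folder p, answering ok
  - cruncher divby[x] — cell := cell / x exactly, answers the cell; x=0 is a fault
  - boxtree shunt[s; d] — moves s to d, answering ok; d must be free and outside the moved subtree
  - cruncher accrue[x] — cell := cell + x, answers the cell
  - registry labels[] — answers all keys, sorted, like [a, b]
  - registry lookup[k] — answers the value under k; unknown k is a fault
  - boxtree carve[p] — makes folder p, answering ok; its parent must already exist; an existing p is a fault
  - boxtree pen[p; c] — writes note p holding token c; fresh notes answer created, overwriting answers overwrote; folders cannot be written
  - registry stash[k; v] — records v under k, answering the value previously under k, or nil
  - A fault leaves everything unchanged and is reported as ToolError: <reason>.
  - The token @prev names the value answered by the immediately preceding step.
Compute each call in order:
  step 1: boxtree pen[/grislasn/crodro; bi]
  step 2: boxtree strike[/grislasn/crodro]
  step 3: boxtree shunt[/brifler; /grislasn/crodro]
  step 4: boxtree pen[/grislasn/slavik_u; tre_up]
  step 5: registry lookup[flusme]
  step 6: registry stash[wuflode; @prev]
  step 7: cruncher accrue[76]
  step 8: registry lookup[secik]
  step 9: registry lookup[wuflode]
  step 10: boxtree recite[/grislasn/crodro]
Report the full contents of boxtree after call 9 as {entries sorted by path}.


~$ boxtree pen p=/grislasn/crodro c=bi
  created
~$ boxtree strike p=/grislasn/crodro
  ok
~$ boxtree shunt s=/brifler d=/grislasn/crodro
  ok
~$ boxtree pen p=/grislasn/slavik_u c=tre_up
  created
~$ registry lookup k=flusme
  bo
~$ registry stash k=wuflode v=@prev
  nil
~$ cruncher accrue x=76
  76
~$ registry lookup k=secik
  ToolError: no such key secik
~$ registry lookup k=wuflode
  bo
~$ boxtree recite p=/grislasn/crodro
  lodu

Answer: {grislasn/, grislasn/crodro=lodu, grislasn/je_und/, grislasn/slavik_u=tre_up, slu/}


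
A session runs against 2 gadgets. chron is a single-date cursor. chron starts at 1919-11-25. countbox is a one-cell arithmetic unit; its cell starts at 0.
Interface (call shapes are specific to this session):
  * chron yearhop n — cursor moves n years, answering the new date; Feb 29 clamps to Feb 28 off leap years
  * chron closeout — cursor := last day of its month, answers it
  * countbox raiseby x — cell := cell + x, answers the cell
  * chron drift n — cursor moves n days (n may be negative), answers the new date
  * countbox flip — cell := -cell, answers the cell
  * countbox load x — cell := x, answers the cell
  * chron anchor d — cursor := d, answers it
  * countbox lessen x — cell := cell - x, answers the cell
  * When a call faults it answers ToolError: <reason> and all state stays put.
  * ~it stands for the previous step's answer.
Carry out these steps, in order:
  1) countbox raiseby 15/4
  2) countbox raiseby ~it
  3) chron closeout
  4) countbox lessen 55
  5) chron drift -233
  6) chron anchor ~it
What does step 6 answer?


-> countbox raiseby(x: 15/4)
<- 15/4
-> countbox raiseby(x: ~it)
<- 15/2
-> chron closeout()
<- 1919-11-30
-> countbox lessen(x: 55)
<- -95/2
-> chron drift(n: -233)
<- 1919-04-11
-> chron anchor(d: ~it)
<- 1919-04-11

Answer: 1919-04-11


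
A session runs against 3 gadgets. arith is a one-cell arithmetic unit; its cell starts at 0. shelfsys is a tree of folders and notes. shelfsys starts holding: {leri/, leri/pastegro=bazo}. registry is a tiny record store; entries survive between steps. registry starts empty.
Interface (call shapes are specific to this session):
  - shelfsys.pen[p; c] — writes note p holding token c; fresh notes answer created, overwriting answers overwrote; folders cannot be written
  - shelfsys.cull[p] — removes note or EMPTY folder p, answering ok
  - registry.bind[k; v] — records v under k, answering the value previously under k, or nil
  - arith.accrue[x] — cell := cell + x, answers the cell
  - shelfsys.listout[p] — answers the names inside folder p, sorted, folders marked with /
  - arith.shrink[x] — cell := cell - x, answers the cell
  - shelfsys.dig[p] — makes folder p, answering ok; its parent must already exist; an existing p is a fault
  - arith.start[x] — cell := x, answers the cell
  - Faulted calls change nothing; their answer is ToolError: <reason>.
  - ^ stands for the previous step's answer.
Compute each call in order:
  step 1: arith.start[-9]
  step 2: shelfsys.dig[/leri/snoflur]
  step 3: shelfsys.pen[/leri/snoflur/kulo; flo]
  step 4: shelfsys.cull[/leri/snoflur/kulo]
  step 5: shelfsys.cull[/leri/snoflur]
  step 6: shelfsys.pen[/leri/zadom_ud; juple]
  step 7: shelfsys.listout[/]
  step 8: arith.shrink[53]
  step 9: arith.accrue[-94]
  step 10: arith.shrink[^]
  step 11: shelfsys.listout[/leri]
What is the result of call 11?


$ arith.start x: -9
[out] -9
$ shelfsys.dig p: /leri/snoflur
[out] ok
$ shelfsys.pen p: /leri/snoflur/kulo c: flo
[out] created
$ shelfsys.cull p: /leri/snoflur/kulo
[out] ok
$ shelfsys.cull p: /leri/snoflur
[out] ok
$ shelfsys.pen p: /leri/zadom_ud c: juple
[out] created
$ shelfsys.listout p: /
[out] [leri/]
$ arith.shrink x: 53
[out] -62
$ arith.accrue x: -94
[out] -156
$ arith.shrink x: ^
[out] 0
$ shelfsys.listout p: /leri
[out] [pastegro, zadom_ud]

Answer: [pastegro, zadom_ud]


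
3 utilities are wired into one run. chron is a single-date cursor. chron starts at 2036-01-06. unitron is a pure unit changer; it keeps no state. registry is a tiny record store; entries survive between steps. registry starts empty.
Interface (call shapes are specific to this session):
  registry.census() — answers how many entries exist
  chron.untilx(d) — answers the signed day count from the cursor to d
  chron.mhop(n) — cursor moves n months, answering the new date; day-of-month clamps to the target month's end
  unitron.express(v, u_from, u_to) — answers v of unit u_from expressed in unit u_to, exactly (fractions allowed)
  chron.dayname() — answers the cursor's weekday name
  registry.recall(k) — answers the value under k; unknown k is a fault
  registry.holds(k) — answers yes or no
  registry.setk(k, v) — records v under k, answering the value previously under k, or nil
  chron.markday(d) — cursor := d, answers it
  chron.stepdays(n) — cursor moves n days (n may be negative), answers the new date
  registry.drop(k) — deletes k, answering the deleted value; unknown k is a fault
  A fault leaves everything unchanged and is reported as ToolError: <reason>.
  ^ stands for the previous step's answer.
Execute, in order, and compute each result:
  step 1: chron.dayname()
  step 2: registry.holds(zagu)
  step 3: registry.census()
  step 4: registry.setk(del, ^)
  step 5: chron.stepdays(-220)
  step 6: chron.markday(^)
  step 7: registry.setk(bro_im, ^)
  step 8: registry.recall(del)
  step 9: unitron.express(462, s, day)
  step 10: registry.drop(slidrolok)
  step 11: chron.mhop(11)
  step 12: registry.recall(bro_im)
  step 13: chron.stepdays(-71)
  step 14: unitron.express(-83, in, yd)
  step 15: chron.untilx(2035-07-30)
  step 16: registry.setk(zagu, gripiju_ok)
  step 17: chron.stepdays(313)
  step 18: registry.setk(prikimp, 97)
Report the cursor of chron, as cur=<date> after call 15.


Answer: cur=2036-02-19

Derivation:
-> chron.dayname()
<- Sunday
-> registry.holds(k→zagu)
<- no
-> registry.census()
<- 0
-> registry.setk(k→del, v→^)
<- nil
-> chron.stepdays(n→-220)
<- 2035-05-31
-> chron.markday(d→^)
<- 2035-05-31
-> registry.setk(k→bro_im, v→^)
<- nil
-> registry.recall(k→del)
<- 0
-> unitron.express(v→462, u_from→s, u_to→day)
<- 77/14400
-> registry.drop(k→slidrolok)
<- ToolError: no such key slidrolok
-> chron.mhop(n→11)
<- 2036-04-30
-> registry.recall(k→bro_im)
<- 2035-05-31
-> chron.stepdays(n→-71)
<- 2036-02-19
-> unitron.express(v→-83, u_from→in, u_to→yd)
<- -83/36
-> chron.untilx(d→2035-07-30)
<- -204
-> registry.setk(k→zagu, v→gripiju_ok)
<- nil
-> chron.stepdays(n→313)
<- 2036-12-28
-> registry.setk(k→prikimp, v→97)
<- nil


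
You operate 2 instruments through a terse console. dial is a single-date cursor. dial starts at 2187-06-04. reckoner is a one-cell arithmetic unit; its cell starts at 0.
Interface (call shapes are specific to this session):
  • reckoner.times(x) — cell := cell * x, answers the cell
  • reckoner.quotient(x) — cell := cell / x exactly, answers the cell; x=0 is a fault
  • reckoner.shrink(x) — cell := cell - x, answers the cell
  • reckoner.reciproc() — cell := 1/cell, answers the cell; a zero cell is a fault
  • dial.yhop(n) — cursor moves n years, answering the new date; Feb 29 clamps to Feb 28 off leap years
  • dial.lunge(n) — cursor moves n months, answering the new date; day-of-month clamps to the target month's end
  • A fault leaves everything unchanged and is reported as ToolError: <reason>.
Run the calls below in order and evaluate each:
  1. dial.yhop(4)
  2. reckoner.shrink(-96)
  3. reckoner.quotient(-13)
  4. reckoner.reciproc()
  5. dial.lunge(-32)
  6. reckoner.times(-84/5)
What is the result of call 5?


==> dial.yhop(n→4)
<== 2191-06-04
==> reckoner.shrink(x→-96)
<== 96
==> reckoner.quotient(x→-13)
<== -96/13
==> reckoner.reciproc()
<== -13/96
==> dial.lunge(n→-32)
<== 2188-10-04
==> reckoner.times(x→-84/5)
<== 91/40

Answer: 2188-10-04


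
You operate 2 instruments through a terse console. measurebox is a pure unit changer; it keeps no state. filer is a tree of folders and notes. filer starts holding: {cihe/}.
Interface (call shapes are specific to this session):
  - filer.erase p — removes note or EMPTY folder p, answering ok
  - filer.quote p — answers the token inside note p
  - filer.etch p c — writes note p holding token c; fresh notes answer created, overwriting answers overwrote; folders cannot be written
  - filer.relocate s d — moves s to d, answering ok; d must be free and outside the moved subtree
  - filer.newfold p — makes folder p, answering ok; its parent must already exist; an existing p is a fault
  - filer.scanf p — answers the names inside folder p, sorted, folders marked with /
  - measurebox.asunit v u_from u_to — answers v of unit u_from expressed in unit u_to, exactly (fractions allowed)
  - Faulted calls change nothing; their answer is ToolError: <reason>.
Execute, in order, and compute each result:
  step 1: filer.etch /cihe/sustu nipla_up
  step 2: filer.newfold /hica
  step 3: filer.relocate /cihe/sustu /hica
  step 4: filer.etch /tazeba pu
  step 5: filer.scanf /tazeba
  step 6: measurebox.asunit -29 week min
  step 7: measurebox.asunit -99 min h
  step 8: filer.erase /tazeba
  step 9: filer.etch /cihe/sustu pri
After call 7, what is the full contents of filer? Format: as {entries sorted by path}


>>> filer.etch p=/cihe/sustu c=nipla_up
  created
>>> filer.newfold p=/hica
  ok
>>> filer.relocate s=/cihe/sustu d=/hica
  ToolError: exists
>>> filer.etch p=/tazeba c=pu
  created
>>> filer.scanf p=/tazeba
  ToolError: not a directory
>>> measurebox.asunit v=-29 u_from=week u_to=min
  -292320
>>> measurebox.asunit v=-99 u_from=min u_to=h
  -33/20
>>> filer.erase p=/tazeba
  ok
>>> filer.etch p=/cihe/sustu c=pri
  overwrote

Answer: {cihe/, cihe/sustu=nipla_up, hica/, tazeba=pu}


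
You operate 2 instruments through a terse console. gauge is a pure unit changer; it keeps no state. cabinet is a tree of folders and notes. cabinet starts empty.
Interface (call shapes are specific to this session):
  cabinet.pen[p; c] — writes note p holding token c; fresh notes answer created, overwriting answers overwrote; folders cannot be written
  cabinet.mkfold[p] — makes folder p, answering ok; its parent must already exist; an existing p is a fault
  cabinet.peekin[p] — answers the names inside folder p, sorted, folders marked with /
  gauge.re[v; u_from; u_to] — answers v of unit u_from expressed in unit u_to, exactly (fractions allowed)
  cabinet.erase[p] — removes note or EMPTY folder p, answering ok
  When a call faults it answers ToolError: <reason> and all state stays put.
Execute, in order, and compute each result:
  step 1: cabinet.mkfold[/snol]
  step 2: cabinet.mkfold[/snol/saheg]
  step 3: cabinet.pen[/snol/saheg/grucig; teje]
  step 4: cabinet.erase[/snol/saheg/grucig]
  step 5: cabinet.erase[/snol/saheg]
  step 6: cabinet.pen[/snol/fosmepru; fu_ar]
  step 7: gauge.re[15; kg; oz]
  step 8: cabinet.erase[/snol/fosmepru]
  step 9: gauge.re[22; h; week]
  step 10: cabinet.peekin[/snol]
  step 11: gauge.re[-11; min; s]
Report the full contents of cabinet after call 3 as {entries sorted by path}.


·→ cabinet.mkfold(/snol)
·← ok
·→ cabinet.mkfold(/snol/saheg)
·← ok
·→ cabinet.pen(/snol/saheg/grucig, teje)
·← created
·→ cabinet.erase(/snol/saheg/grucig)
·← ok
·→ cabinet.erase(/snol/saheg)
·← ok
·→ cabinet.pen(/snol/fosmepru, fu_ar)
·← created
·→ gauge.re(15, kg, oz)
·← 24000000000/45359237
·→ cabinet.erase(/snol/fosmepru)
·← ok
·→ gauge.re(22, h, week)
·← 11/84
·→ cabinet.peekin(/snol)
·← []
·→ gauge.re(-11, min, s)
·← -660

Answer: {snol/, snol/saheg/, snol/saheg/grucig=teje}


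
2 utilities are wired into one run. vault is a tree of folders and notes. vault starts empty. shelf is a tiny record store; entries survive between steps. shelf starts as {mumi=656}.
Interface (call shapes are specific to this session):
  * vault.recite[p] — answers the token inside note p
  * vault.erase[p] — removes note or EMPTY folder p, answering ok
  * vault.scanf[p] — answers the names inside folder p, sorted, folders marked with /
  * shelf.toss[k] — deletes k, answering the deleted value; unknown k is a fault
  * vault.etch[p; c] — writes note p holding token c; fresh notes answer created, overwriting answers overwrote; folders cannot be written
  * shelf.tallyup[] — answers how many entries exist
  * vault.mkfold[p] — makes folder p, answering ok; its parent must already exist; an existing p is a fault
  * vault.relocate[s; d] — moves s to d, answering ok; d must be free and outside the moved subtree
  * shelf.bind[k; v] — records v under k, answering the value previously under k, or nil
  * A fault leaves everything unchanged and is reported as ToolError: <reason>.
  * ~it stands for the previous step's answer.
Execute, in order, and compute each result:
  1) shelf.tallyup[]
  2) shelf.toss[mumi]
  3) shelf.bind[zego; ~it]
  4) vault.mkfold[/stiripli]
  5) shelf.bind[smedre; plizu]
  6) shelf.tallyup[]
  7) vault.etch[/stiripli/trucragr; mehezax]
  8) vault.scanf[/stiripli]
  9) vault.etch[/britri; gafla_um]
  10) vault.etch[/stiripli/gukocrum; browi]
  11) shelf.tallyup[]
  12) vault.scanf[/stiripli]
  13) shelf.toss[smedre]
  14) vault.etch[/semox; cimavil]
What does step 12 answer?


> shelf.tallyup
= 1
> shelf.toss k='mumi'
= 656
> shelf.bind k='zego' v='~it'
= nil
> vault.mkfold p='/stiripli'
= ok
> shelf.bind k='smedre' v='plizu'
= nil
> shelf.tallyup
= 2
> vault.etch p='/stiripli/trucragr' c='mehezax'
= created
> vault.scanf p='/stiripli'
= [trucragr]
> vault.etch p='/britri' c='gafla_um'
= created
> vault.etch p='/stiripli/gukocrum' c='browi'
= created
> shelf.tallyup
= 2
> vault.scanf p='/stiripli'
= [gukocrum, trucragr]
> shelf.toss k='smedre'
= plizu
> vault.etch p='/semox' c='cimavil'
= created

Answer: [gukocrum, trucragr]


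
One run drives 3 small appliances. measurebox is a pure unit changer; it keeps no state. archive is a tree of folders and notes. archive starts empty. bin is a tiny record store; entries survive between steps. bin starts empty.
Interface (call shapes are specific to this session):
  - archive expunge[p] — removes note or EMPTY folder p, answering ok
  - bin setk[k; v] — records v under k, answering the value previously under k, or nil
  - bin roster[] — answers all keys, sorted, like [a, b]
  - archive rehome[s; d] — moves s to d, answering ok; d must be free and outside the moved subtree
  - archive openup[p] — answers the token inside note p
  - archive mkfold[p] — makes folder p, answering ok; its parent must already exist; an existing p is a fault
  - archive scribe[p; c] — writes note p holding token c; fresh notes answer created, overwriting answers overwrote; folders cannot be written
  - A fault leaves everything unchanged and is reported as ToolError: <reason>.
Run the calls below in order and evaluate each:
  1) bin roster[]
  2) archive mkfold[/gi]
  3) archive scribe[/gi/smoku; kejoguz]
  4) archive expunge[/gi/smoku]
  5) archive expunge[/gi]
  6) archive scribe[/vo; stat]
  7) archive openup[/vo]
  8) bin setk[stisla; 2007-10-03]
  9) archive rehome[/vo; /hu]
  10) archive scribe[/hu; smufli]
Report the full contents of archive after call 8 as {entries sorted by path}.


Answer: {vo=stat}

Derivation:
→ bin roster()
← []
→ archive mkfold(p→/gi)
← ok
→ archive scribe(p→/gi/smoku, c→kejoguz)
← created
→ archive expunge(p→/gi/smoku)
← ok
→ archive expunge(p→/gi)
← ok
→ archive scribe(p→/vo, c→stat)
← created
→ archive openup(p→/vo)
← stat
→ bin setk(k→stisla, v→2007-10-03)
← nil
→ archive rehome(s→/vo, d→/hu)
← ok
→ archive scribe(p→/hu, c→smufli)
← overwrote


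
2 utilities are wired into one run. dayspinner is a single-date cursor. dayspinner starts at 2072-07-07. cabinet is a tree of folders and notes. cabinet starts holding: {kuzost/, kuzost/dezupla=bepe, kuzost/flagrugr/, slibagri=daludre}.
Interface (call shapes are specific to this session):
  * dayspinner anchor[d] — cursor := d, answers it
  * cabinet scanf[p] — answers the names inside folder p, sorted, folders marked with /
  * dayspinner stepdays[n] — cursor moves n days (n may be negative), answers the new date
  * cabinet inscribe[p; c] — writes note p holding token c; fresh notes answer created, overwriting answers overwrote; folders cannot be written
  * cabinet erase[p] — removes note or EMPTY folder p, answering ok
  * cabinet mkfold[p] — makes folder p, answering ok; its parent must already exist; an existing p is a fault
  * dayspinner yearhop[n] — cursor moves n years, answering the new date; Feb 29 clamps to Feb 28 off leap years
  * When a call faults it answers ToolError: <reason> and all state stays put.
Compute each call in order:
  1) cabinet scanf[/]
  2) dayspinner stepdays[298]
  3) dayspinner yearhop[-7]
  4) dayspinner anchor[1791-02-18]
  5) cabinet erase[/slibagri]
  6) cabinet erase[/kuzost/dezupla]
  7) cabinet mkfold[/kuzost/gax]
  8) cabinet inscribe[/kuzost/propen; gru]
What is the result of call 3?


·→ cabinet scanf(p='/')
·← [kuzost/, slibagri]
·→ dayspinner stepdays(n='298')
·← 2073-05-01
·→ dayspinner yearhop(n='-7')
·← 2066-05-01
·→ dayspinner anchor(d='1791-02-18')
·← 1791-02-18
·→ cabinet erase(p='/slibagri')
·← ok
·→ cabinet erase(p='/kuzost/dezupla')
·← ok
·→ cabinet mkfold(p='/kuzost/gax')
·← ok
·→ cabinet inscribe(p='/kuzost/propen', c='gru')
·← created

Answer: 2066-05-01


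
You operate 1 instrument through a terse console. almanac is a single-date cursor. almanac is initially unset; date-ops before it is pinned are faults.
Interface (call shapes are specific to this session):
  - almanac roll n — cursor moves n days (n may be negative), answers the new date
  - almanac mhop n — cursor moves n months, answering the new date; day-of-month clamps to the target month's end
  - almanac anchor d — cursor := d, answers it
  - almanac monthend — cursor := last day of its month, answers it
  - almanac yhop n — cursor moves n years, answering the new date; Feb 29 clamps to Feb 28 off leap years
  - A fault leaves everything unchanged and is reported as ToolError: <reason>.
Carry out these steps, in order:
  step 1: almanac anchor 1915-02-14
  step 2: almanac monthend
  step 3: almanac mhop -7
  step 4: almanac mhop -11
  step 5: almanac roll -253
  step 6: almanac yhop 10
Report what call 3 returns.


Answer: 1914-07-28

Derivation:
I call almanac anchor using d='1915-02-14', and observe 1915-02-14.
Using almanac monthend, yielding 1915-02-28.
I run almanac mhop using n='-7': 1914-07-28.
I try almanac mhop using n='-11', and see 1913-08-28.
I run almanac roll using n='-253', yielding 1912-12-18.
Now I run almanac yhop using n='10', — result: 1922-12-18.


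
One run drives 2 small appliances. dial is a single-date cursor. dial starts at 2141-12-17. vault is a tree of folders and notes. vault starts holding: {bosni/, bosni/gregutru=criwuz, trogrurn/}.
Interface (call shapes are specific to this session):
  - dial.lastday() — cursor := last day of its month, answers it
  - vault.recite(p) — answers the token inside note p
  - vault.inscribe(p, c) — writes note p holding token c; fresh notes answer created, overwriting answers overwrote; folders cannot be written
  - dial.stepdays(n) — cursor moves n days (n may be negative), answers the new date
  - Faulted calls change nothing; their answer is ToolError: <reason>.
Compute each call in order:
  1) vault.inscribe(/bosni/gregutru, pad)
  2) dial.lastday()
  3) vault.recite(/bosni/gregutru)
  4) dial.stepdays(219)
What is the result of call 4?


Step: vault.inscribe[/bosni/gregutru; pad]
Result: overwrote
Step: dial.lastday[]
Result: 2141-12-31
Step: vault.recite[/bosni/gregutru]
Result: pad
Step: dial.stepdays[219]
Result: 2142-08-07

Answer: 2142-08-07


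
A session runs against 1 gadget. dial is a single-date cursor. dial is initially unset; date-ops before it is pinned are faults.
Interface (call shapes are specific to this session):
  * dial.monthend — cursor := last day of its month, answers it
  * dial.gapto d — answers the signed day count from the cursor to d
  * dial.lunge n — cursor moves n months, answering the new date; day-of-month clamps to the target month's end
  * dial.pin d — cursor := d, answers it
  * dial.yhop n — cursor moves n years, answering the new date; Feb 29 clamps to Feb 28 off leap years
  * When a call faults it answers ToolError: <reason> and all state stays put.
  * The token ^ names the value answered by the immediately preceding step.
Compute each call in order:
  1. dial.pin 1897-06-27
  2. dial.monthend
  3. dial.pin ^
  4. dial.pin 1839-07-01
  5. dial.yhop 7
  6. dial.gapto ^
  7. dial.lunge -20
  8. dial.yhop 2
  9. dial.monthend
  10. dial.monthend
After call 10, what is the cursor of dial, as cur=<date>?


Answer: cur=1846-11-30

Derivation:
>> dial.pin(d→1897-06-27)
<< 1897-06-27
>> dial.monthend()
<< 1897-06-30
>> dial.pin(d→^)
<< 1897-06-30
>> dial.pin(d→1839-07-01)
<< 1839-07-01
>> dial.yhop(n→7)
<< 1846-07-01
>> dial.gapto(d→^)
<< 0
>> dial.lunge(n→-20)
<< 1844-11-01
>> dial.yhop(n→2)
<< 1846-11-01
>> dial.monthend()
<< 1846-11-30
>> dial.monthend()
<< 1846-11-30


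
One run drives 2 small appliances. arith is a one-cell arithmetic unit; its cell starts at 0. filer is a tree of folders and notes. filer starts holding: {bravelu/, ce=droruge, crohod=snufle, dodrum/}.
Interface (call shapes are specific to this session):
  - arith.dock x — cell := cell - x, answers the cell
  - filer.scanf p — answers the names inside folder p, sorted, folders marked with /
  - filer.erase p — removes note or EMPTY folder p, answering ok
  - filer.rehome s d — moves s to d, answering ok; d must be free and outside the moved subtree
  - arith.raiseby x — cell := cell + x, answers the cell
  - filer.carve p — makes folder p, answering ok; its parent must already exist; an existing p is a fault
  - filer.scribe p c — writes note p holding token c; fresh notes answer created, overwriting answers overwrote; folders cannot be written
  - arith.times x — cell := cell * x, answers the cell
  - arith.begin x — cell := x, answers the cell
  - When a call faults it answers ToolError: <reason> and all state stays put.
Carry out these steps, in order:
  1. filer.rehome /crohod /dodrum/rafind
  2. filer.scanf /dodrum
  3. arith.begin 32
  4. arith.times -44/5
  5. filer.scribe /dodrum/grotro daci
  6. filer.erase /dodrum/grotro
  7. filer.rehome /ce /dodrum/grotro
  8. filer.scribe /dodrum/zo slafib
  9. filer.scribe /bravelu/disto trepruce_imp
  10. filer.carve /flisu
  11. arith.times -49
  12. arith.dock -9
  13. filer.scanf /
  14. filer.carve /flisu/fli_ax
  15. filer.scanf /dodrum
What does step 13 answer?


Answer: [bravelu/, dodrum/, flisu/]

Derivation:
==> rehome(s: /crohod, d: /dodrum/rafind)
<== ok
==> scanf(p: /dodrum)
<== [rafind]
==> begin(x: 32)
<== 32
==> times(x: -44/5)
<== -1408/5
==> scribe(p: /dodrum/grotro, c: daci)
<== created
==> erase(p: /dodrum/grotro)
<== ok
==> rehome(s: /ce, d: /dodrum/grotro)
<== ok
==> scribe(p: /dodrum/zo, c: slafib)
<== created
==> scribe(p: /bravelu/disto, c: trepruce_imp)
<== created
==> carve(p: /flisu)
<== ok
==> times(x: -49)
<== 68992/5
==> dock(x: -9)
<== 69037/5
==> scanf(p: /)
<== [bravelu/, dodrum/, flisu/]
==> carve(p: /flisu/fli_ax)
<== ok
==> scanf(p: /dodrum)
<== [grotro, rafind, zo]


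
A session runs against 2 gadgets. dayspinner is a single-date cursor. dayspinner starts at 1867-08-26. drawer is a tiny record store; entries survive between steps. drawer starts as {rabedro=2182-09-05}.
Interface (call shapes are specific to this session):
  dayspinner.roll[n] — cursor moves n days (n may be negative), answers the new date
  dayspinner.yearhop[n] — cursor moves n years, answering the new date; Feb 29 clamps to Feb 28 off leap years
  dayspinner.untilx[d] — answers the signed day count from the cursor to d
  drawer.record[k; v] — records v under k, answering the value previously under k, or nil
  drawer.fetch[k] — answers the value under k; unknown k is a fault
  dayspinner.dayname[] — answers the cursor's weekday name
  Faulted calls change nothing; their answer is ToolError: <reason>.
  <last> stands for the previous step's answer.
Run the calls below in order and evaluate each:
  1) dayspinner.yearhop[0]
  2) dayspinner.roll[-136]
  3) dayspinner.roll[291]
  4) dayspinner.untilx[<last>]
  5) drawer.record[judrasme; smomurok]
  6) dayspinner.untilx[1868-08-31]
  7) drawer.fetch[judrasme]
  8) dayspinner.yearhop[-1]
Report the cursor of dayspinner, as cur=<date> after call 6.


Then dayspinner.yearhop using n='0': 1867-08-26.
Next I call dayspinner.roll using n='-136', and observe 1867-04-12.
Next I call dayspinner.roll using n='291', and get 1868-01-28.
Next I call dayspinner.untilx using d='<last>', and observe 0.
I use drawer.record using k='judrasme', v='smomurok', and get nil.
Using dayspinner.untilx using d='1868-08-31', yielding 216.
I use drawer.fetch using k='judrasme', — result: smomurok.
I call dayspinner.yearhop using n='-1', which returns 1867-01-28.

Answer: cur=1868-01-28


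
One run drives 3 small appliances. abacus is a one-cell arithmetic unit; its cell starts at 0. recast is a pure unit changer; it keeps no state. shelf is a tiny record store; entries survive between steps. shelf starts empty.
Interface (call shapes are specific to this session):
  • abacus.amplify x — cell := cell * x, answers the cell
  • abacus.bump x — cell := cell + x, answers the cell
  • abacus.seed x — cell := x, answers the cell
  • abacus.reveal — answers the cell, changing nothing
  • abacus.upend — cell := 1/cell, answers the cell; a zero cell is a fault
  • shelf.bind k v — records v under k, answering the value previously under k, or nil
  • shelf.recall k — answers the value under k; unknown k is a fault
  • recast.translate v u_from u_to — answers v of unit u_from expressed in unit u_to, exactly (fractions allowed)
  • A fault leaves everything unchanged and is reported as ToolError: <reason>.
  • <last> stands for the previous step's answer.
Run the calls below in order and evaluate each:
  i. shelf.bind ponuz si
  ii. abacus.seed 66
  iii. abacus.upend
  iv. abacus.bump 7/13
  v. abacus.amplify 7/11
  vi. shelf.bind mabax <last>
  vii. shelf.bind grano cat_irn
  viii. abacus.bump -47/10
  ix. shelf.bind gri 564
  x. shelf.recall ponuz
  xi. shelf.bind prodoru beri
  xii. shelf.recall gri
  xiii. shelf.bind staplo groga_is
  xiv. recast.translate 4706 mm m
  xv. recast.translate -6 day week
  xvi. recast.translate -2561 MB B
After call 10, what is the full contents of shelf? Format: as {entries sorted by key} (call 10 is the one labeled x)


CALL bind[ponuz; si]
RET  nil
CALL seed[66]
RET  66
CALL upend[]
RET  1/66
CALL bump[7/13]
RET  475/858
CALL amplify[7/11]
RET  3325/9438
CALL bind[mabax; <last>]
RET  nil
CALL bind[grano; cat_irn]
RET  nil
CALL bump[-47/10]
RET  -102584/23595
CALL bind[gri; 564]
RET  nil
CALL recall[ponuz]
RET  si
CALL bind[prodoru; beri]
RET  nil
CALL recall[gri]
RET  564
CALL bind[staplo; groga_is]
RET  nil
CALL translate[4706; mm; m]
RET  2353/500
CALL translate[-6; day; week]
RET  -6/7
CALL translate[-2561; MB; B]
RET  -2561000000

Answer: {grano=cat_irn, gri=564, mabax=3325/9438, ponuz=si}


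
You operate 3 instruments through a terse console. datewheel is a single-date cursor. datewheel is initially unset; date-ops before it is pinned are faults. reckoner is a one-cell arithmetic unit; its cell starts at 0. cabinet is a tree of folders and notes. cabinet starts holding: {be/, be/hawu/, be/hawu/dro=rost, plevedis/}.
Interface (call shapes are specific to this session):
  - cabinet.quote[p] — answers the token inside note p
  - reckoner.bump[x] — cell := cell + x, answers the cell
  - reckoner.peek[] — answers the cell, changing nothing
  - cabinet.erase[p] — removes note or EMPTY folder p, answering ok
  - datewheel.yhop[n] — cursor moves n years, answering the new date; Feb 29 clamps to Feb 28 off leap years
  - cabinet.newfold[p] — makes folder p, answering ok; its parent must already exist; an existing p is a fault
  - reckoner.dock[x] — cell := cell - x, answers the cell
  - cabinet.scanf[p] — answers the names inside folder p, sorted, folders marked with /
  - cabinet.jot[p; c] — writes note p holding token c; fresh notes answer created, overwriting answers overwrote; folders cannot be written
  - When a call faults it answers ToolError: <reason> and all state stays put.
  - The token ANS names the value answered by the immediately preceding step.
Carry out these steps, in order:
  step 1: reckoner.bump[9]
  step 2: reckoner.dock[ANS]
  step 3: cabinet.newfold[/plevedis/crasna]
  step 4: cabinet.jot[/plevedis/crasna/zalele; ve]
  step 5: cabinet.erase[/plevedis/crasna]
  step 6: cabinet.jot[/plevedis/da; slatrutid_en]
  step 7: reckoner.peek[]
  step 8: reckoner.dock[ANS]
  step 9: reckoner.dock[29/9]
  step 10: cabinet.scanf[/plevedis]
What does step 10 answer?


Answer: [crasna/, da]

Derivation:
Step: bump[x='9']
Result: 9
Step: dock[x='ANS']
Result: 0
Step: newfold[p='/plevedis/crasna']
Result: ok
Step: jot[p='/plevedis/crasna/zalele'; c='ve']
Result: created
Step: erase[p='/plevedis/crasna']
Result: ToolError: not empty
Step: jot[p='/plevedis/da'; c='slatrutid_en']
Result: created
Step: peek[]
Result: 0
Step: dock[x='ANS']
Result: 0
Step: dock[x='29/9']
Result: -29/9
Step: scanf[p='/plevedis']
Result: [crasna/, da]


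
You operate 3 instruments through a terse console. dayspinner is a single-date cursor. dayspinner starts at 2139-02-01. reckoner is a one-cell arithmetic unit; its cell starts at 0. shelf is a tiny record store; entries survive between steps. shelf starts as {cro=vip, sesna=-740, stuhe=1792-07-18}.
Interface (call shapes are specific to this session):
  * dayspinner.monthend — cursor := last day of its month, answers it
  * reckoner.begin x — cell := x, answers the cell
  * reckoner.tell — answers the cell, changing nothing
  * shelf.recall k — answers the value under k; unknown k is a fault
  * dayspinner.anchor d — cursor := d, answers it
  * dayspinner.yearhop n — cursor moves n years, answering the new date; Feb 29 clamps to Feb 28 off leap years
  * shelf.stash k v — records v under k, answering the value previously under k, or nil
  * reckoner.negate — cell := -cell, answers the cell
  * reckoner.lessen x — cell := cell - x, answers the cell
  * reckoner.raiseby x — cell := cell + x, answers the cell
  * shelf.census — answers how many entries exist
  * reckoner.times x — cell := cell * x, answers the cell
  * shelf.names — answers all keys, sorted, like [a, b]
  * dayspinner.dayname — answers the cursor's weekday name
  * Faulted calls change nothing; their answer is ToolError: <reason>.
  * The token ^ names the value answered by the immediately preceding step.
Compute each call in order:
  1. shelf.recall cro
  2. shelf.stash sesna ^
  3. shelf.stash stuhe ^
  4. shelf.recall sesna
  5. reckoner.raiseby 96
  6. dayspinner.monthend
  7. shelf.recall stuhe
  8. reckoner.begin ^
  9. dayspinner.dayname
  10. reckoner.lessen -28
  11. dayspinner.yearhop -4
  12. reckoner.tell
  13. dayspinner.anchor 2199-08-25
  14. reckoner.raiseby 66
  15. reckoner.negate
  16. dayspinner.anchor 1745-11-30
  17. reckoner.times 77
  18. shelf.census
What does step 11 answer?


→ recall(k: cro)
← vip
→ stash(k: sesna, v: ^)
← -740
→ stash(k: stuhe, v: ^)
← 1792-07-18
→ recall(k: sesna)
← vip
→ raiseby(x: 96)
← 96
→ monthend()
← 2139-02-28
→ recall(k: stuhe)
← -740
→ begin(x: ^)
← -740
→ dayname()
← Saturday
→ lessen(x: -28)
← -712
→ yearhop(n: -4)
← 2135-02-28
→ tell()
← -712
→ anchor(d: 2199-08-25)
← 2199-08-25
→ raiseby(x: 66)
← -646
→ negate()
← 646
→ anchor(d: 1745-11-30)
← 1745-11-30
→ times(x: 77)
← 49742
→ census()
← 3

Answer: 2135-02-28
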